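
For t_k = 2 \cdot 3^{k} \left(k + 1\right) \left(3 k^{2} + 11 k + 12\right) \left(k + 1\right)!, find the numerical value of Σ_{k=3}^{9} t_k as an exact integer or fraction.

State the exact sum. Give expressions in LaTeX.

r(k) = (k + 2)**2*(33*k + 9*(k + 1)**2 + 69)/((k + 1)*(3*k**2 + 11*k + 12)) after simplifying.
So A=3*k + 6 and B=1, with C=k**3 + 14*k**2/3 + 23*k/3 + 4.
f must satisfy (3*k + 6)·f(k+1) − (1)·f(k) = k**3 + 14*k**2/3 + 23*k/3 + 4.
From deg A=1, deg B=0, deg C=3: d=2.
Match coefficients ⇒ f(k) = k*(k + 1)/3.
So s_k = (B(k−1)f/C)·t_k = (k/(3*k**2 + 11*k + 12))·t_k = 2*3**k*k*(k + 1)*factorial(k + 1).
Δs = 2*3**k*(k + 1)*(3*k**2 + 11*k + 12)*factorial(k + 1), as required.
Sum = s_(10) − s_(3); s_(10) = 518550367104000, s_(3) = 15552 ⇒ 518550367088448.

Σ = 518550367088448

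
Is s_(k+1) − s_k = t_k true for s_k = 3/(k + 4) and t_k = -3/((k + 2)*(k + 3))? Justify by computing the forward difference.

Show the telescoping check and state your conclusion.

s_(k+1) = 3/(k + 5)
s_(k+1) − s_k = -3/((k + 4)*(k + 5))
(s_(k+1) − s_k) − t_k = 6*(2*k + 7)/(k**4 + 14*k**3 + 71*k**2 + 154*k + 120)

Invalid: residual 6*(2*k + 7)/(k**4 + 14*k**3 + 71*k**2 + 154*k + 120) ≠ 0.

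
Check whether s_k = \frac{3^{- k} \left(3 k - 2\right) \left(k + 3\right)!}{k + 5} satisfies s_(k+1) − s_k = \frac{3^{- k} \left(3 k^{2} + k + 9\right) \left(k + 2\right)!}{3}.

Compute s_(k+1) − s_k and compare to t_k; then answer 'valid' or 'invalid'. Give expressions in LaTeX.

Invalid: residual - \frac{2 \cdot 3^{- k} \left(3 k^{3} + 16 k^{2} + 5 k + 51\right) \left(k + 2\right)!}{3 \left(k + 5\right) \left(k + 6\right)} ≠ 0.

s_(k+1) = (3*k + 1)*factorial(k + 4)/(3*3**k*(k + 6))
s_(k+1) − s_k = (3*k**3 + 19*k**2 + 21*k + 56)*factorial(k + 3)/(3*3**k*(k + 5)*(k + 6))
(s_(k+1) − s_k) − t_k = -2*(3*k**3 + 16*k**2 + 5*k + 51)*factorial(k + 2)/(3*3**k*(k + 5)*(k + 6))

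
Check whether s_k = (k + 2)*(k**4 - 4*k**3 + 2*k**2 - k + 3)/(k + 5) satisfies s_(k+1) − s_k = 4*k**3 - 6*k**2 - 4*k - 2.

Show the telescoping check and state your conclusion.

Invalid: residual 3*(-3*k**4 - 18*k**3 + 36*k**2 + 21*k + 13)/(k**2 + 11*k + 30) ≠ 0.

s_(k+1) = (k**5 + 3*k**4 - 4*k**3 - 17*k**2 - 14*k + 3)/(k + 6)
s_(k+1) − s_k = (4*k**5 + 29*k**4 - 4*k**3 - 118*k**2 - 79*k - 21)/(k**2 + 11*k + 30)
(s_(k+1) − s_k) − t_k = 3*(-3*k**4 - 18*k**3 + 36*k**2 + 21*k + 13)/(k**2 + 11*k + 30)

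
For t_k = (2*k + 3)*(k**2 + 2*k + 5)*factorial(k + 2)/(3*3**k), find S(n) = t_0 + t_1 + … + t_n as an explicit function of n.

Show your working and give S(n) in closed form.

r(k) = (k + 3)*(2*k + 5)*(2*k + (k + 1)**2 + 7)/(3*(2*k + 3)*(k**2 + 2*k + 5)) after simplifying.
Factor: A=k/3 + 1; B=1; C=k**3 + 7*k**2/2 + 8*k + 15/2.
Key eq: (k/3 + 1)·f(k+1) = (1)·f(k) + (k**3 + 7*k**2/2 + 8*k + 15/2).
Bound: deg f ≤ 2.
Match coefficients ⇒ f(k) = 3*(2*k**2 + 3*k - 1)/2.
Then R = B(k−1)f/C = 3*(2*k**2 + 3*k - 1)/((2*k + 3)*(k**2 + 2*k + 5)), so s_k = R(k)·t_k = (2*k**2 + 3*k - 1)*factorial(k + 2)/3**k.
Check: Δs_k = (2*k + 3)*(k**2 + 2*k + 5)*factorial(k + 2)/(3*3**k). ✓
Σ_(k=0)^n t_k = s_(n+1) − s_(0) = (3**(-n - 1)*(2*n**2 + 7*n + 4)*factorial(n + 3)) − (-2), i.e. (6*3**n + 2*n**5*factorial(n) + 19*n**4*factorial(n) + 68*n**3*factorial(n) + 113*n**2*factorial(n) + 86*n*factorial(n) + 24*factorial(n))/(3*3**n).

S(n) = (6*3**n + 2*n**5*factorial(n) + 19*n**4*factorial(n) + 68*n**3*factorial(n) + 113*n**2*factorial(n) + 86*n*factorial(n) + 24*factorial(n))/(3*3**n)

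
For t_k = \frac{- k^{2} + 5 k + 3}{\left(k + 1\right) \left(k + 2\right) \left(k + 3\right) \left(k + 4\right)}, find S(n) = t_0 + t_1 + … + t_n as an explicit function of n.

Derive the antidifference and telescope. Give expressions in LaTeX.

Ratio r(k) = (k**3 - 2*k**2 - 10*k - 7)/(k**3 - 28*k - 15).
So A=k + 1 and B=k + 5, with C=k**2 - 5*k - 3.
Set up (k + 1)·f(k+1) − (k + 4)·f(k) − (k**2 - 5*k - 3) = 0.
d = 3 from the (1,1,2) case.
Coefficient equations give f(k) = -k*(k**2 + 12*k + 5)/6.
So s_k = (B(k−1)f/C)·t_k = (-k*(k + 4)*(k**2 + 12*k + 5)/(6*(k**2 - 5*k - 3)))·t_k = k*(k**2 + 12*k + 5)/(6*(k + 1)*(k + 2)*(k + 3)).
Check: Δs_k = (-k**2 + 5*k + 3)/(k**4 + 10*k**3 + 35*k**2 + 50*k + 24). ✓
Σ_(k=0)^n t_k = s_(n+1) − s_(0) = ((n**3 + 15*n**2 + 32*n + 18)/(6*(n**3 + 9*n**2 + 26*n + 24))) − (0), i.e. (n**3 + 15*n**2 + 32*n + 18)/(6*(n**3 + 9*n**2 + 26*n + 24)).

S(n) = \frac{n^{3} + 15 n^{2} + 32 n + 18}{6 \left(n^{3} + 9 n^{2} + 26 n + 24\right)}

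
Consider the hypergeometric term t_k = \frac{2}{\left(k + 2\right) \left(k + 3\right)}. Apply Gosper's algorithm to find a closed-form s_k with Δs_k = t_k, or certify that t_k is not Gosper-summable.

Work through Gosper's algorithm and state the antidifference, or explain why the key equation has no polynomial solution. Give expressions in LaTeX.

Step 1: r(k) = (k + 2)/(k + 4).
Take A(k)=k + 2, B(k)=k + 4, C(k)=1.
f must satisfy (k + 2)·f(k+1) − (k + 3)·f(k) = 1.
d = 1 from the (1,1,0) case.
Solving with deg f ≤ 1: f(k) = k/2.
Get s_k = R·t_k = k/(k + 2) with R(k) = B(k−1)f(k)/C(k) = k*(k + 3)/2.
s_(k+1) − s_k = 2/(k**2 + 5*k + 6) = t_k.

s_k = \frac{k}{k + 2}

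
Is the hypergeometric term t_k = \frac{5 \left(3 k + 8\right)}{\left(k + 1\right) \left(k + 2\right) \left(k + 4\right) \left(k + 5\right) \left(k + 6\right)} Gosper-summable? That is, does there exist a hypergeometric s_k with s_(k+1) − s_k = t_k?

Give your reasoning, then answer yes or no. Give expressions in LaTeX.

Yes. s_k = \frac{k \left(k^{2} + 10 k + 29\right)}{4 \left(k^{3} + 10 k^{2} + 29 k + 20\right)}.

Ratio r(k) = (k + 1)*(k + 4)*(3*k + 11)/((k + 3)*(k + 7)*(3*k + 8)).
Normal form (A,B,C) = (k + 1, k + 7, k**2 + 17*k/3 + 8).
Need (k + 1)·f(k+1) − (k + 6)·f(k) = k**2 + 17*k/3 + 8.
Bound: deg f ≤ 5.
Coefficient equations give f(k) = k*(k + 2)*(k + 3)*(k**2 + 10*k + 29)/60.
Get s_k = R·t_k = k*(k**2 + 10*k + 29)/(4*(k**3 + 10*k**2 + 29*k + 20)) with R(k) = B(k−1)f(k)/C(k) = k*(k + 2)*(k + 6)*(k**2 + 10*k + 29)/(20*(3*k + 8)).
Δs = 5*(3*k + 8)/(k**5 + 18*k**4 + 121*k**3 + 372*k**2 + 508*k + 240), as required.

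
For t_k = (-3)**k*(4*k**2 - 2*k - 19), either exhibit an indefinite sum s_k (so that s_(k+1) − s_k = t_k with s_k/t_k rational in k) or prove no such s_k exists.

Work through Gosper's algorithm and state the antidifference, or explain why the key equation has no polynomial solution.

s_k = (-3)**k*(-k**2 + 2*k + 4)

Step 1: r(k) = 3*(-4*k**2 - 6*k + 17)/(4*k**2 - 2*k - 19).
Factor: A=-3; B=1; C=k**2 - k/2 - 19/4.
Solve (-3)·f(k+1) − (1)·f(k) = k**2 - k/2 - 19/4.
From deg A=0, deg B=0, deg C=2: d=2.
Match coefficients ⇒ f(k) = -(k**2 - 2*k - 4)/4.
Then R = B(k−1)f/C = -(k**2 - 2*k - 4)/(4*k**2 - 2*k - 19), so s_k = R(k)·t_k = (-3)**k*(-k**2 + 2*k + 4).
Verify: (-3)**k*(4*k**2 - 2*k - 19) matches t_k.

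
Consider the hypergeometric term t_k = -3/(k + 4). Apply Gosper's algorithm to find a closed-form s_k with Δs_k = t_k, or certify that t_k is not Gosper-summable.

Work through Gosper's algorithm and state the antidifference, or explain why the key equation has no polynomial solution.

no hypergeometric antidifference exists

t_(k+1)/t_k = (k + 4)/(k + 5).
Gosper form: A/B · C(k+1)/C(k) with A=k + 4, B=k + 5, C=1.
Solve (k + 4)·f(k+1) − (k + 4)·f(k) = 1.
Bound: deg f ≤ 0.
f = c0 ⇒ A·f(k+1) − B(k−1)·f(k) − C = -1. The system {-1 = 0} is inconsistent; no antidifference.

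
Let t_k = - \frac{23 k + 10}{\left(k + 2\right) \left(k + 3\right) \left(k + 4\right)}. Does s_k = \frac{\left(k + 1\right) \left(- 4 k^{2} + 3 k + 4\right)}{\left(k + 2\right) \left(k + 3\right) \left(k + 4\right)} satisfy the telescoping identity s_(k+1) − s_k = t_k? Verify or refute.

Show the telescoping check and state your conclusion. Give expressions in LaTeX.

s_(k+1) = (k + 2)*(3*k - 4*(k + 1)**2 + 7)/((k + 3)*(k + 4)*(k + 5))
s_(k+1) − s_k = (-35*k**2 - 47*k - 8)/(k**4 + 14*k**3 + 71*k**2 + 154*k + 120)
(s_(k+1) − s_k) − t_k = 6*(-2*k**2 + 13*k + 7)/(k**4 + 14*k**3 + 71*k**2 + 154*k + 120)

Invalid: residual \frac{6 \left(- 2 k^{2} + 13 k + 7\right)}{k^{4} + 14 k^{3} + 71 k^{2} + 154 k + 120} ≠ 0.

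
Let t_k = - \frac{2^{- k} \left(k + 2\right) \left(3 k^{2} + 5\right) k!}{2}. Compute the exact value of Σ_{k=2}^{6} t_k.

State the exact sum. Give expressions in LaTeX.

Compute t_(k+1)/t_k: get (k + 1)*(k + 3)*(3*(k + 1)**2 + 5)/(2*(k + 2)*(3*k**2 + 5)).
Normal form (A,B,C) = (k/2 + 1/2, 1, k**3 + 2*k**2 + 5*k/3 + 10/3).
Key eq: (k/2 + 1/2)·f(k+1) = (1)·f(k) + (k**3 + 2*k**2 + 5*k/3 + 10/3).
Bound: deg f ≤ 2.
Coefficient equations give f(k) = 2*(3*k**2 + 3*k - 4)/3.
Then R = B(k−1)f/C = 2*(3*k**2 + 3*k - 4)/((k + 2)*(3*k**2 + 5)), so s_k = R(k)·t_k = -(3*k**2 + 3*k - 4)*factorial(k)/2**k.
s_(k+1) − s_k = -(k + 2)*(3*k**2 + 5)*factorial(k)/(2*2**k) = t_k.
Telescoping: Σ = s_(7) − s_(2) = -12915/2 − (-7) = -12901/2.

Σ = -12901/2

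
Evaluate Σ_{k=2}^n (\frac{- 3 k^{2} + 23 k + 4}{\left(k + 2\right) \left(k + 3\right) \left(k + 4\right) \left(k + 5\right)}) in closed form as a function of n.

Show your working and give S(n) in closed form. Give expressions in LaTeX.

Ratio r(k) = (k + 2)*(23*k - 3*(k + 1)**2 + 27)/((k + 6)*(-3*k**2 + 23*k + 4)).
Take A(k)=k + 2, B(k)=k + 6, C(k)=k**2 - 23*k/3 - 4/3.
Need (k + 2)·f(k+1) − (k + 5)·f(k) = k**2 - 23*k/3 - 4/3.
Bound: deg f ≤ 3.
A polynomial solution: f(k) = -k*(k**2 + 45*k - 22)/36.
Certificate R = B(k−1)f/C = -k*(k + 5)*(k**2 + 45*k - 22)/(12*(3*k**2 - 23*k - 4)) gives s_k = k*(k**2 + 45*k - 22)/(12*(k + 2)*(k + 3)*(k + 4)).
Verify: (-3*k**2 + 23*k + 4)/(k**4 + 14*k**3 + 71*k**2 + 154*k + 120) matches t_k.
s_(n+1) = (n**3 + 48*n**2 + 71*n + 24)/(12*(n**3 + 12*n**2 + 47*n + 60)) and s_(2) = 1/10, so S(n) = (-n**3 + 168*n**2 + 73*n - 240)/(60*(n**3 + 12*n**2 + 47*n + 60)).

S(n) = \frac{- n^{3} + 168 n^{2} + 73 n - 240}{60 \left(n^{3} + 12 n^{2} + 47 n + 60\right)}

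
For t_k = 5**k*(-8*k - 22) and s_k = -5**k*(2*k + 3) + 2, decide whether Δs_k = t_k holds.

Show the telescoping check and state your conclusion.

s_(k+1) = -5*5**k*(2*k + 5) + 2
s_(k+1) − s_k = 5**k*(-8*k - 22)
(s_(k+1) − s_k) − t_k = 0

Valid — Δs_k = t_k.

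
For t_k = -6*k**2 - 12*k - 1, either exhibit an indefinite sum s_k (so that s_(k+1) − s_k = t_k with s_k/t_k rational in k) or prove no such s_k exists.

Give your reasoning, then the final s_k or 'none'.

s_k = k*(-2*k**2 - 3*k + 4)

t_(k+1)/t_k = (6*k**2 + 24*k + 19)/(6*k**2 + 12*k + 1).
A = 1, B = 1, C = k**2 + 2*k + 1/6.
Set up (1)·f(k+1) − (1)·f(k) − (k**2 + 2*k + 1/6) = 0.
From deg A=0, deg B=0, deg C=2: d=3.
A polynomial solution: f(k) = k*(2*k**2 + 3*k - 4)/6.
Then R = B(k−1)f/C = k*(2*k**2 + 3*k - 4)/(6*k**2 + 12*k + 1), so s_k = R(k)·t_k = k*(-2*k**2 - 3*k + 4).
Check: Δs_k = -6*k**2 - 12*k - 1. ✓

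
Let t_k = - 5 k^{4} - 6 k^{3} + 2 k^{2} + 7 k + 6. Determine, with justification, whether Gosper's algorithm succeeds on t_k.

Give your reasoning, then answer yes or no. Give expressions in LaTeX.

Ratio r(k) = (5*k**4 + 26*k**3 + 46*k**2 + 27*k - 4)/(5*k**4 + 6*k**3 - 2*k**2 - 7*k - 6).
Factor: A=1; B=1; C=k**4 + 6*k**3/5 - 2*k**2/5 - 7*k/5 - 6/5.
Need (1)·f(k+1) − (1)·f(k) = k**4 + 6*k**3/5 - 2*k**2/5 - 7*k/5 - 6/5.
deg f ≤ 5 (via 0,0,4).
Coefficient equations give f(k) = k*(k**2 + 1)*(k**2 - k - 3)/5.
Get s_k = R·t_k = k*(-k**4 + k**3 + 2*k**2 + k + 3) with R(k) = B(k−1)f(k)/C(k) = k*(k**2 + 1)*(k**2 - k - 3)/(5*k**4 + 6*k**3 - 2*k**2 - 7*k - 6).
Check: Δs_k = -5*k**4 - 6*k**3 + 2*k**2 + 7*k + 6. ✓

Yes. s_k = k \left(- k^{4} + k^{3} + 2 k^{2} + k + 3\right).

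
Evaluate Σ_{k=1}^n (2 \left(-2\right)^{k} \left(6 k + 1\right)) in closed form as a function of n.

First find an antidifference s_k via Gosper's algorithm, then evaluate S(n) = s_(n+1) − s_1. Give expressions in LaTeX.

S(n) = 8 \left(-2\right)^{n} n + 4 \left(-2\right)^{n} - 4

Step 1: r(k) = 2*(-6*k - 7)/(6*k + 1).
Take A(k)=-2, B(k)=1, C(k)=k + 1/6.
f must satisfy (-2)·f(k+1) − (1)·f(k) = k + 1/6.
Bound: deg f ≤ 1.
A polynomial solution: f(k) = -(2*k - 1)/6.
Then R = B(k−1)f/C = -(2*k - 1)/(6*k + 1), so s_k = R(k)·t_k = (-2)**(k + 1)*(2*k - 1).
Verify: 2*(-2)**k*(6*k + 1) matches t_k.
Telescope: S(n) = s_(n+1) − s_(1) = (-2)**(n + 2)*(2*n + 1) − (4) = 8*(-2)**n*n + 4*(-2)**n - 4.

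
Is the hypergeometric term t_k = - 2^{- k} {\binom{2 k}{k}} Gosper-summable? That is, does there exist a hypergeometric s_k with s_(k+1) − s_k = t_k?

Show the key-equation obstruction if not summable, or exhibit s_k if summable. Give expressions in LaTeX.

No; the degree bound rules out any f.

r(k) = (2*k + 1)/(k + 1) after simplifying.
Gosper form: A/B · C(k+1)/C(k) with A=2*k + 1, B=k + 1, C=1.
Set up (2*k + 1)·f(k+1) − (k)·f(k) − (1) = 0.
Degrees (1,1,0) ⇒ d ≤ -1.
d = -1 < 0 ⇒ no nonzero polynomial f; not summable.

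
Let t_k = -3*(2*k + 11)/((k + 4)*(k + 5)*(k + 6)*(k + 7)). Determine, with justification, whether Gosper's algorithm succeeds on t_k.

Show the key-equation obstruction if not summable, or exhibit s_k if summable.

Ratio r(k) = (k + 4)*(2*k + 13)/((k + 8)*(2*k + 11)).
Take A(k)=k + 4, B(k)=k + 8, C(k)=k + 11/2.
Set up (k + 4)·f(k+1) − (k + 7)·f(k) − (k + 11/2) = 0.
deg f ≤ 3 (via 1,1,1).
A polynomial solution: f(k) = k*(k + 5)*(k + 10)/48.
R(k) = B(k−1)·f(k)/C(k) = k*(k + 5)*(k + 7)*(k + 10)/(24*(2*k + 11)); s_k = R·t_k = k*(-k - 10)/(8*(k**2 + 10*k + 24)).
Check: Δs_k = 3*(-2*k - 11)/(k**4 + 22*k**3 + 179*k**2 + 638*k + 840). ✓

Yes. s_k = k*(-k - 10)/(8*(k**2 + 10*k + 24)).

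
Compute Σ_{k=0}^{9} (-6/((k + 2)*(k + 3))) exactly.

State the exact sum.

Σ = -5/2

Ratio r(k) = (k + 2)/(k + 4).
So A=k + 2 and B=k + 4, with C=1.
Set up (k + 2)·f(k+1) − (k + 3)·f(k) − (1) = 0.
deg f ≤ 1 (via 1,1,0).
Solving with deg f ≤ 1: f(k) = k/2.
Then R = B(k−1)f/C = k*(k + 3)/2, so s_k = R(k)·t_k = -3*k/(k + 2).
Verify: -6/(k**2 + 5*k + 6) matches t_k.
Telescoping: Σ = s_(10) − s_(0) = -5/2 − (0) = -5/2.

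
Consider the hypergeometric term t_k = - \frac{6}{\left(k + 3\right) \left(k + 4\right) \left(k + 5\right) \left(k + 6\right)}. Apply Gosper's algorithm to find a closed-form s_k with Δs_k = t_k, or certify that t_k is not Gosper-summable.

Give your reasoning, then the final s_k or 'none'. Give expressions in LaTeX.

s_k = \frac{k \left(- k^{2} - 12 k - 47\right)}{30 \left(k + 3\right) \left(k + 4\right) \left(k + 5\right)}

The ratio is (k + 3)/(k + 7).
A = k + 3, B = k + 7, C = 1.
Need (k + 3)·f(k+1) − (k + 6)·f(k) = 1.
Degrees (1,1,0) ⇒ d ≤ 3.
A polynomial solution: f(k) = k*(k**2 + 12*k + 47)/180.
Certificate R = B(k−1)f/C = k*(k + 6)*(k**2 + 12*k + 47)/180 gives s_k = k*(-k**2 - 12*k - 47)/(30*(k + 3)*(k + 4)*(k + 5)).
s_(k+1) − s_k = -6/(k**4 + 18*k**3 + 119*k**2 + 342*k + 360) = t_k.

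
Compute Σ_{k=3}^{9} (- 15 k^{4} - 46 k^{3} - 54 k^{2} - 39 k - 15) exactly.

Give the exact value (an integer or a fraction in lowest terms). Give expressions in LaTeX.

The ratio is (15*k**4 + 106*k**3 + 282*k**2 + 345*k + 169)/(15*k**4 + 46*k**3 + 54*k**2 + 39*k + 15).
Factor: A=1; B=1; C=k**4 + 46*k**3/15 + 18*k**2/5 + 13*k/5 + 1.
Key eq: (1)·f(k+1) = (1)·f(k) + (k**4 + 46*k**3/15 + 18*k**2/5 + 13*k/5 + 1).
d = 5 from the (0,0,4) case.
Coefficient equations give f(k) = k*(3*k**4 + 4*k**3 + 4*k + 4)/15.
Then R = B(k−1)f/C = k*(3*k**4 + 4*k**3 + 4*k + 4)/(15*k**4 + 46*k**3 + 54*k**2 + 39*k + 15), so s_k = R(k)·t_k = k*(-3*k**4 - 4*k**3 - 4*k - 4).
Check: Δs_k = -15*k**4 - 46*k**3 - 54*k**2 - 39*k - 15. ✓
Sum = s_(10) − s_(3); s_(10) = -340440, s_(3) = -1101 ⇒ -339339.

Σ = -339339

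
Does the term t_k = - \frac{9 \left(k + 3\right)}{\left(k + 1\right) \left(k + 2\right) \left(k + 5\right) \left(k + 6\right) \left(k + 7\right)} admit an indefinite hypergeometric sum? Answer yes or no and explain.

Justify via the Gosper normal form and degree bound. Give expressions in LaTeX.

Yes. s_k = \frac{k \left(- k^{2} - 12 k - 41\right)}{10 \left(k^{3} + 12 k^{2} + 41 k + 30\right)}.

Ratio r(k) = (k + 1)*(k + 4)*(k + 5)/((k + 3)**2*(k + 8)).
A = k + 1, B = k + 8, C = k**3 + 10*k**2 + 33*k + 36.
f must satisfy (k + 1)·f(k+1) − (k + 7)·f(k) = k**3 + 10*k**2 + 33*k + 36.
Degrees (1,1,3) ⇒ d ≤ 6.
Solving with deg f ≤ 6: f(k) = k*(k + 2)*(k + 3)*(k + 4)*(k**2 + 12*k + 41)/90.
R(k) = B(k−1)·f(k)/C(k) = k*(k + 2)*(k + 7)*(k**2 + 12*k + 41)/(90*(k + 3)); s_k = R·t_k = k*(-k**2 - 12*k - 41)/(10*(k**3 + 12*k**2 + 41*k + 30)).
s_(k+1) − s_k = 9*(-k - 3)/(k**5 + 21*k**4 + 163*k**3 + 567*k**2 + 844*k + 420) = t_k.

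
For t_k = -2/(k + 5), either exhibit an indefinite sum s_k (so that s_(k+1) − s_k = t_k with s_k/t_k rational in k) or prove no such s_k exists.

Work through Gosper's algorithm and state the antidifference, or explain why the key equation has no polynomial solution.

r(k) = (k + 5)/(k + 6) after simplifying.
So A=k + 5 and B=k + 6, with C=1.
f must satisfy (k + 5)·f(k+1) − (k + 5)·f(k) = 1.
From deg A=1, deg B=1, deg C=0: d=0.
f = c0 ⇒ A·f(k+1) − B(k−1)·f(k) − C = -1. The system {-1 = 0} is inconsistent; no antidifference.

none — t_k is not Gosper-summable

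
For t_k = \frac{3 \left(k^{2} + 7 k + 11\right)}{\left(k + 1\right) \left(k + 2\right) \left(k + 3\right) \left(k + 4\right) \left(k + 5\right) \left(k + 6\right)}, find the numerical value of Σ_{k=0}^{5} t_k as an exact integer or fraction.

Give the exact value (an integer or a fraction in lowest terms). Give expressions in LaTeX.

Σ = 226/3465

The ratio is (k + 1)*(7*k + (k + 1)**2 + 18)/((k + 7)*(k**2 + 7*k + 11)).
Take A(k)=k + 1, B(k)=k + 7, C(k)=k**2 + 7*k + 11.
Key eq: (k + 1)·f(k+1) = (k + 6)·f(k) + (k**2 + 7*k + 11).
d = 5 from the (1,1,2) case.
Match coefficients ⇒ f(k) = k*(k + 2)*(k + 4)*(k**2 + 9*k + 23)/45.
R(k) = B(k−1)·f(k)/C(k) = k*(k + 2)*(k + 4)*(k + 6)*(k**2 + 9*k + 23)/(45*(k**2 + 7*k + 11)); s_k = R·t_k = k*(k**2 + 9*k + 23)/(15*(k**3 + 9*k**2 + 23*k + 15)).
Δs = 3*(k**2 + 7*k + 11)/(k**6 + 21*k**5 + 175*k**4 + 735*k**3 + 1624*k**2 + 1764*k + 720), as required.
Evaluate s at k=6 and k=0: 226/3465 and 0; difference 226/3465.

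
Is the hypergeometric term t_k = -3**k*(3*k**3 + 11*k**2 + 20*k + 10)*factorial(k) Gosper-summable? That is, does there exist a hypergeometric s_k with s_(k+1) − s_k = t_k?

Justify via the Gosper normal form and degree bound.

Step 1: r(k) = 3*(3*k**4 + 23*k**3 + 71*k**2 + 95*k + 44)/(3*k**3 + 11*k**2 + 20*k + 10).
Take A(k)=3*k + 3, B(k)=1, C(k)=k**3 + 11*k**2/3 + 20*k/3 + 10/3.
Key eq: (3*k + 3)·f(k+1) = (1)·f(k) + (k**3 + 11*k**2/3 + 20*k/3 + 10/3).
deg f ≤ 2 (via 1,0,3).
Match coefficients ⇒ f(k) = (k**2 + k + 2)/3.
So s_k = (B(k−1)f/C)·t_k = ((k**2 + k + 2)/(3*k**3 + 11*k**2 + 20*k + 10))·t_k = -3**k*(k**2 + k + 2)*factorial(k).
Verify: -3**k*(3*k**3 + 11*k**2 + 20*k + 10)*factorial(k) matches t_k.

Yes. s_k = -3**k*(k**2 + k + 2)*factorial(k).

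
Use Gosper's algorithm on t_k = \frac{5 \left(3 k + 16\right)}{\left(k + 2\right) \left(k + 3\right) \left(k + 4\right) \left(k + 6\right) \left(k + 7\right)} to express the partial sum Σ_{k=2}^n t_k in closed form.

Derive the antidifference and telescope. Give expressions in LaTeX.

S(n) = \frac{n^{3} + 14 n^{2} + 61 n - 76}{32 \left(n^{3} + 14 n^{2} + 61 n + 84\right)}

Compute t_(k+1)/t_k: get (k + 2)*(k + 6)*(3*k + 19)/((k + 5)*(k + 8)*(3*k + 16)).
Normal form (A,B,C) = (k + 2, k + 8, k**2 + 31*k/3 + 80/3).
f must satisfy (k + 2)·f(k+1) − (k + 7)·f(k) = k**2 + 31*k/3 + 80/3.
Degrees (1,1,2) ⇒ d ≤ 5.
Coefficient equations give f(k) = k*(k + 4)*(k + 5)*(k**2 + 11*k + 36)/108.
Get s_k = R·t_k = 5*k*(k**2 + 11*k + 36)/(36*(k**3 + 11*k**2 + 36*k + 36)) with R(k) = B(k−1)f(k)/C(k) = k*(k + 4)*(k + 7)*(k**2 + 11*k + 36)/(36*(3*k + 16)).
Check: Δs_k = 5*(3*k + 16)/(k**5 + 22*k**4 + 185*k**3 + 740*k**2 + 1404*k + 1008). ✓
s_(n+1) = 5*(n**3 + 14*n**2 + 61*n + 48)/(36*(n**3 + 14*n**2 + 61*n + 84)) and s_(2) = 31/288, so S(n) = (n**3 + 14*n**2 + 61*n - 76)/(32*(n**3 + 14*n**2 + 61*n + 84)).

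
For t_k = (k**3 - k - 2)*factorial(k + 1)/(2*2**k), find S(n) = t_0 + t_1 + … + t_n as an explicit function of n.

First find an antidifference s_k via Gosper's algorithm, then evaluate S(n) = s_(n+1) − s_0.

S(n) = 4 + n**2*factorial(n + 2)/(2*2**n) - 5*factorial(n + 2)/(2*2**n)

t_(k+1)/t_k = (k + 2)*(k - (k + 1)**3 + 3)/(2*(-k**3 + k + 2)).
Normal form (A,B,C) = (k/2 + 1, 1, k**3 - k - 2).
Need (k/2 + 1)·f(k+1) − (1)·f(k) = k**3 - k - 2.
From deg A=1, deg B=0, deg C=3: d=2.
Coefficient equations give f(k) = 2*(k**2 - 2*k - 4).
R(k) = B(k−1)·f(k)/C(k) = 2*(k**2 - 2*k - 4)/(k**3 - k - 2); s_k = R·t_k = (k**2 - 2*k - 4)*factorial(k + 1)/2**k.
Δs = (k**3 - k - 2)*factorial(k + 1)/(2*2**k), as required.
Σ_(k=0)^n t_k = s_(n+1) − s_(0) = (2**(-n - 1)*(n**2 - 5)*factorial(n + 2)) − (-4), i.e. 4 + n**2*factorial(n + 2)/(2*2**n) - 5*factorial(n + 2)/(2*2**n).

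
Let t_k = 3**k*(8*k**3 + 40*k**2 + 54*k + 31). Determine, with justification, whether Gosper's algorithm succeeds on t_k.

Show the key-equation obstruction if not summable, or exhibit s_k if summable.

t_(k+1)/t_k = 3*(8*k**3 + 64*k**2 + 158*k + 133)/(8*k**3 + 40*k**2 + 54*k + 31).
A = 3, B = 1, C = k**3 + 5*k**2 + 27*k/4 + 31/8.
f must satisfy (3)·f(k+1) − (1)·f(k) = k**3 + 5*k**2 + 27*k/4 + 31/8.
deg f ≤ 3 (via 0,0,3).
Match coefficients ⇒ f(k) = (4*k**3 + 2*k**2 + 3*k + 2)/8.
Get s_k = R·t_k = 3**k*(4*k**3 + 2*k**2 + 3*k + 2) with R(k) = B(k−1)f(k)/C(k) = (4*k**3 + 2*k**2 + 3*k + 2)/(8*k**3 + 40*k**2 + 54*k + 31).
Check: Δs_k = 3**k*(8*k**3 + 40*k**2 + 54*k + 31). ✓

Yes. s_k = 3**k*(4*k**3 + 2*k**2 + 3*k + 2).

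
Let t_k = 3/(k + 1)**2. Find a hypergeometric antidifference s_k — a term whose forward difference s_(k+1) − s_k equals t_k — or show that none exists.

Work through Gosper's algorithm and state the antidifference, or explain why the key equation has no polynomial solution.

none — t_k is not Gosper-summable

t_(k+1)/t_k = (k + 1)**2/(k + 2)**2.
Normal form (A,B,C) = (k**2 + 2*k + 1, k**2 + 4*k + 4, 1).
f must satisfy (k**2 + 2*k + 1)·f(k+1) − (k**2 + 2*k + 1)·f(k) = 1.
Degrees (2,2,0) ⇒ d ≤ 0.
Write f(k) = c0. Then LHS − RHS = -1, requiring -1 = 0: contradictory. No certificate.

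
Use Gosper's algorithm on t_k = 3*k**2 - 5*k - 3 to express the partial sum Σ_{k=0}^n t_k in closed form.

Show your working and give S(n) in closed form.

S(n) = n**3 - n**2 - 5*n - 3

r(k) = (3*k**2 + k - 5)/(3*k**2 - 5*k - 3) after simplifying.
Factor: A=1; B=1; C=k**2 - 5*k/3 - 1.
Need (1)·f(k+1) − (1)·f(k) = k**2 - 5*k/3 - 1.
From deg A=0, deg B=0, deg C=2: d=3.
Solve for f: f(k) = k**2*(k - 4)/3 (degree 3 ≤ 3).
So s_k = (B(k−1)f/C)·t_k = (k**2*(k - 4)/(3*k**2 - 5*k - 3))·t_k = k**2*(k - 4).
Δs = 3*k**2 - 5*k - 3, as required.
Evaluate: s_(n+1) = n**3 - n**2 - 5*n - 3; subtract s_(0) = 0 ⇒ S(n) = n**3 - n**2 - 5*n - 3.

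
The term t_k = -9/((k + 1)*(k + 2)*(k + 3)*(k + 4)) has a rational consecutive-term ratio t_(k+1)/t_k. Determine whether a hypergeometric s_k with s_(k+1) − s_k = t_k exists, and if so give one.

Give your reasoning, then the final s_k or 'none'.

r(k) = (k + 1)/(k + 5) after simplifying.
A = k + 1, B = k + 5, C = 1.
Set up (k + 1)·f(k+1) − (k + 4)·f(k) − (1) = 0.
From deg A=1, deg B=1, deg C=0: d=3.
Solving with deg f ≤ 3: f(k) = k*(k**2 + 6*k + 11)/18.
So s_k = (B(k−1)f/C)·t_k = (k*(k + 4)*(k**2 + 6*k + 11)/18)·t_k = k*(-k**2 - 6*k - 11)/(2*(k + 1)*(k + 2)*(k + 3)).
Δs = -9/(k**4 + 10*k**3 + 35*k**2 + 50*k + 24), as required.

s_k = k*(-k**2 - 6*k - 11)/(2*(k + 1)*(k + 2)*(k + 3))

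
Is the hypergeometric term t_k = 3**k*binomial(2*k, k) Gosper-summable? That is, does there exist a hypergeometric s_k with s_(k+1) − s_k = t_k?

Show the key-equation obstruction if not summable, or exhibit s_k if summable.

No; the degree bound rules out any f.

Step 1: r(k) = 6*(2*k + 1)/(k + 1).
Take A(k)=12*k + 6, B(k)=k + 1, C(k)=1.
Key eq: (12*k + 6)·f(k+1) = (k)·f(k) + (1).
Bound: deg f ≤ -1.
deg f ≤ -1 is impossible — no certificate.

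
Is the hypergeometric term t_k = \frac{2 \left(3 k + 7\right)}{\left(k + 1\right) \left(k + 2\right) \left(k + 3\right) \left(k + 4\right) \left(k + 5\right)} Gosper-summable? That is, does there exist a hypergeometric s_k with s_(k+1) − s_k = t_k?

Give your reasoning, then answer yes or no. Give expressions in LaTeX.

Ratio r(k) = (k + 1)*(3*k + 10)/((k + 6)*(3*k + 7)).
A = k + 1, B = k + 6, C = k + 7/3.
Set up (k + 1)·f(k+1) − (k + 5)·f(k) − (k + 7/3) = 0.
From deg A=1, deg B=1, deg C=1: d=4.
Solve for f: f(k) = k*(k + 2)*(k**2 + 8*k + 19)/36 (degree 4 ≤ 4).
So s_k = (B(k−1)f/C)·t_k = (k*(k + 2)*(k + 5)*(k**2 + 8*k + 19)/(12*(3*k + 7)))·t_k = k*(k**2 + 8*k + 19)/(6*(k**3 + 8*k**2 + 19*k + 12)).
Δs = 2*(3*k + 7)/(k**5 + 15*k**4 + 85*k**3 + 225*k**2 + 274*k + 120), as required.

Yes. s_k = \frac{k \left(k^{2} + 8 k + 19\right)}{6 \left(k^{3} + 8 k^{2} + 19 k + 12\right)}.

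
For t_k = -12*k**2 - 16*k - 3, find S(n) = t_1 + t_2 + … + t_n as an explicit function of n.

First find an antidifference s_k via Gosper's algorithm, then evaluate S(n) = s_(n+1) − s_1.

S(n) = n*(-4*n**2 - 14*n - 13)

t_(k+1)/t_k = (12*k**2 + 40*k + 31)/(12*k**2 + 16*k + 3).
Normal form (A,B,C) = (1, 1, k**2 + 4*k/3 + 1/4).
Solve (1)·f(k+1) − (1)·f(k) = k**2 + 4*k/3 + 1/4.
From deg A=0, deg B=0, deg C=2: d=3.
Coefficient equations give f(k) = k*(4*k**2 + 2*k - 3)/12.
Certificate R = B(k−1)f/C = k*(4*k**2 + 2*k - 3)/(12*k**2 + 16*k + 3) gives s_k = k*(-4*k**2 - 2*k + 3).
Verify: -12*k**2 - 16*k - 3 matches t_k.
s_(n+1) = -4*n**3 - 14*n**2 - 13*n - 3 and s_(1) = -3, so S(n) = n*(-4*n**2 - 14*n - 13).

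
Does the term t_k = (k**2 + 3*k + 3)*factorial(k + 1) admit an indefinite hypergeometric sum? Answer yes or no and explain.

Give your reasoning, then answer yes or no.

Yes. s_k = (k + 1)*factorial(k + 1).

Step 1: r(k) = (k + 2)*(3*k + (k + 1)**2 + 6)/(k**2 + 3*k + 3).
Gosper form: A/B · C(k+1)/C(k) with A=k + 2, B=1, C=k**2 + 3*k + 3.
Solve (k + 2)·f(k+1) − (1)·f(k) = k**2 + 3*k + 3.
Bound: deg f ≤ 1.
Match coefficients ⇒ f(k) = k + 1.
Then R = B(k−1)f/C = (k + 1)/(k**2 + 3*k + 3), so s_k = R(k)·t_k = (k + 1)*factorial(k + 1).
s_(k+1) − s_k = (k**2 + 3*k + 3)*factorial(k + 1) = t_k.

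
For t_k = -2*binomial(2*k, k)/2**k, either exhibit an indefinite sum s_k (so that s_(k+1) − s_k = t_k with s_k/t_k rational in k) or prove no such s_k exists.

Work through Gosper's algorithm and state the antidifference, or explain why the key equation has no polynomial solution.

none — t_k is not Gosper-summable

Compute t_(k+1)/t_k: get (2*k + 1)/(k + 1).
A = 2*k + 1, B = k + 1, C = 1.
f must satisfy (2*k + 1)·f(k+1) − (k)·f(k) = 1.
Degrees (1,1,0) ⇒ d ≤ -1.
deg f ≤ -1 is impossible — no certificate.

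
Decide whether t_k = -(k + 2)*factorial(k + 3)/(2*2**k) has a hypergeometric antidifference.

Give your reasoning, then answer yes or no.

Yes. s_k = -factorial(k + 3)/2**k.

Ratio r(k) = (k + 3)*(k + 4)/(2*(k + 2)).
Take A(k)=k/2 + 2, B(k)=1, C(k)=k + 2.
Need (k/2 + 2)·f(k+1) − (1)·f(k) = k + 2.
d = 0 from the (1,0,1) case.
Coefficient equations give f(k) = 2.
Certificate R = B(k−1)f/C = 2/(k + 2) gives s_k = -factorial(k + 3)/2**k.
s_(k+1) − s_k = -(k + 2)*factorial(k + 3)/(2*2**k) = t_k.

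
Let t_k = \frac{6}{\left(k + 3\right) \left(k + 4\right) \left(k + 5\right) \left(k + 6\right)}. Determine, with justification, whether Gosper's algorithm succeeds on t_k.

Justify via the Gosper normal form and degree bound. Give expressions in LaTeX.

t_(k+1)/t_k = (k + 3)/(k + 7).
Factor: A=k + 3; B=k + 7; C=1.
Key eq: (k + 3)·f(k+1) = (k + 6)·f(k) + (1).
d = 3 from the (1,1,0) case.
Solve for f: f(k) = k*(k**2 + 12*k + 47)/180 (degree 3 ≤ 3).
Certificate R = B(k−1)f/C = k*(k + 6)*(k**2 + 12*k + 47)/180 gives s_k = k*(k**2 + 12*k + 47)/(30*(k + 3)*(k + 4)*(k + 5)).
Verify: 6/(k**4 + 18*k**3 + 119*k**2 + 342*k + 360) matches t_k.

Yes. s_k = \frac{k \left(k^{2} + 12 k + 47\right)}{30 \left(k + 3\right) \left(k + 4\right) \left(k + 5\right)}.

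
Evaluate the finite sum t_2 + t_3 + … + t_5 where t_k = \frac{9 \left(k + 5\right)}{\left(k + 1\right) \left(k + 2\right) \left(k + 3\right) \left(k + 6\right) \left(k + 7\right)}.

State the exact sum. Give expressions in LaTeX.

t_(k+1)/t_k = (k + 1)*(k + 6)**2/((k + 4)*(k + 5)*(k + 8)).
Normal form (A,B,C) = (k + 1, k + 8, k**3 + 14*k**2 + 65*k + 100).
Need (k + 1)·f(k+1) − (k + 7)·f(k) = k**3 + 14*k**2 + 65*k + 100.
deg f ≤ 6 (via 1,1,3).
Match coefficients ⇒ f(k) = k*(k + 3)*(k + 4)**2*(k + 5)**2/36.
Get s_k = R·t_k = k*(k**2 + 9*k + 20)/(4*(k**3 + 9*k**2 + 20*k + 12)) with R(k) = B(k−1)f(k)/C(k) = k*(k + 3)*(k + 4)*(k + 7)/36.
Δs = 9*(k + 5)/(k**5 + 19*k**4 + 131*k**3 + 401*k**2 + 540*k + 252), as required.
Telescoping: Σ = s_(6) − s_(2) = 55/224 − (7/32) = 3/112.

Σ = 3/112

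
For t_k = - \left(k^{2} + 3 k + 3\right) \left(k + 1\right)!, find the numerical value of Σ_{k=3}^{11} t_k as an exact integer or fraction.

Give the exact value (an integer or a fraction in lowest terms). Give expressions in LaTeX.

Σ = -80951270304

Ratio r(k) = (k + 2)*(3*k + (k + 1)**2 + 6)/(k**2 + 3*k + 3).
Normal form (A,B,C) = (k + 2, 1, k**2 + 3*k + 3).
f must satisfy (k + 2)·f(k+1) − (1)·f(k) = k**2 + 3*k + 3.
deg f ≤ 1 (via 1,0,2).
Solving with deg f ≤ 1: f(k) = k + 1.
Certificate R = B(k−1)f/C = (k + 1)/(k**2 + 3*k + 3) gives s_k = -(k + 1)*factorial(k + 1).
s_(k+1) − s_k = -(k**2 + 3*k + 3)*factorial(k + 1) = t_k.
Σ_(k=3)^(11) t_k = s_(12) − s_(3) = -80951270400 − (-96) = -80951270304.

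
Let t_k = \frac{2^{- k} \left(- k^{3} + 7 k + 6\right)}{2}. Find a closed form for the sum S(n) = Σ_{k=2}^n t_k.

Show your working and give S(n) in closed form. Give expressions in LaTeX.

S(n) = \frac{2^{- n} \left(- 12 \cdot 2^{n} + n^{3} + 6 n^{2} + 11 n + 6\right)}{2}

Ratio r(k) = (k**2 + k - 6)/(2*(k**2 - 2*k - 3)).
Take A(k)=1/2, B(k)=1, C(k)=k**3 - 7*k - 6.
Set up (1/2)·f(k+1) − (1)·f(k) − (k**3 - 7*k - 6) = 0.
From deg A=0, deg B=0, deg C=3: d=3.
A polynomial solution: f(k) = -2*k*(k + 1)*(k + 2).
Then R = B(k−1)f/C = -2*k/(k - 3), so s_k = R(k)·t_k = k*(k**2 + 3*k + 2)/2**k.
Check: Δs_k = (-k**3 + 7*k + 6)/(2*2**k). ✓
Σ_(k=2)^n t_k = s_(n+1) − s_(2) = (2**(-n - 1)*(n**3 + 6*n**2 + 11*n + 6)) − (6), i.e. (-12*2**n + n**3 + 6*n**2 + 11*n + 6)/(2*2**n).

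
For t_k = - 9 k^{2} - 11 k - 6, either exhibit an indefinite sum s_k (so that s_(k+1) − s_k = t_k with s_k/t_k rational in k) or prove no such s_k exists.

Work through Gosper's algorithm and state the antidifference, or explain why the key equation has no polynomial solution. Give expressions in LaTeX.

Ratio r(k) = (9*k**2 + 29*k + 26)/(9*k**2 + 11*k + 6).
Normal form (A,B,C) = (1, 1, k**2 + 11*k/9 + 2/3).
f must satisfy (1)·f(k+1) − (1)·f(k) = k**2 + 11*k/9 + 2/3.
d = 3 from the (0,0,2) case.
Solve for f: f(k) = k*(3*k**2 + k + 2)/9 (degree 3 ≤ 3).
R(k) = B(k−1)·f(k)/C(k) = k*(3*k**2 + k + 2)/(9*k**2 + 11*k + 6); s_k = R·t_k = k*(-3*k**2 - k - 2).
Δs = -9*k**2 - 11*k - 6, as required.

s_k = k \left(- 3 k^{2} - k - 2\right)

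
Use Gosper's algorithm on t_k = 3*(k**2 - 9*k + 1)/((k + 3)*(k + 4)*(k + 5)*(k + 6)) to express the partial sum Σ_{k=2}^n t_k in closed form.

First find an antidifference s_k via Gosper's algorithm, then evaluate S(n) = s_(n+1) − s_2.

S(n) = (n**3 - 75*n**2 - 16*n + 90)/(30*(n**3 + 15*n**2 + 74*n + 120))

Compute t_(k+1)/t_k: get -(k + 3)*(9*k - (k + 1)**2 + 8)/((k + 7)*(k**2 - 9*k + 1)).
A = k + 3, B = k + 7, C = k**2 - 9*k + 1.
f must satisfy (k + 3)·f(k+1) − (k + 6)·f(k) = k**2 - 9*k + 1.
deg f ≤ 3 (via 1,1,2).
Coefficient equations give f(k) = k*(k**2 - 168*k + 227)/180.
So s_k = (B(k−1)f/C)·t_k = (k*(k + 6)*(k**2 - 168*k + 227)/(180*(k**2 - 9*k + 1)))·t_k = k*(k**2 - 168*k + 227)/(60*(k + 3)*(k + 4)*(k + 5)).
s_(k+1) − s_k = 3*(k**2 - 9*k + 1)/(k**4 + 18*k**3 + 119*k**2 + 342*k + 360) = t_k.
Σ_(k=2)^n t_k = s_(n+1) − s_(2) = ((n**3 - 165*n**2 - 106*n + 60)/(60*(n**3 + 15*n**2 + 74*n + 120))) − (-1/60), i.e. (n**3 - 75*n**2 - 16*n + 90)/(30*(n**3 + 15*n**2 + 74*n + 120)).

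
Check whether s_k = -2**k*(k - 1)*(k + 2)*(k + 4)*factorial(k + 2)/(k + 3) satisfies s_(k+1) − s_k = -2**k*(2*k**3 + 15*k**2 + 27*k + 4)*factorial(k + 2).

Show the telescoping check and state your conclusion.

s_(k+1) = -2**(k + 1)*k*(k + 3)*(k + 5)*factorial(k + 3)/(k + 4)
s_(k+1) − s_k = -2**k*(2*k**5 + 27*k**4 + 135*k**3 + 302*k**2 + 270*k + 32)*factorial(k + 2)/((k + 3)*(k + 4))
(s_(k+1) − s_k) − t_k = 2**k*(k + 2)*(2*k**3 + 17*k**2 + 37*k + 8)*factorial(k + 2)/((k + 3)*(k + 4))

Invalid: residual 2**k*(k + 2)*(2*k**3 + 17*k**2 + 37*k + 8)*factorial(k + 2)/((k + 3)*(k + 4)) ≠ 0.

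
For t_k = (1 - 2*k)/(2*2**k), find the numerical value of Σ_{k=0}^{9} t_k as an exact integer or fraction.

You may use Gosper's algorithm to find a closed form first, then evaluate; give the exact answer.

The ratio is (2*k + 1)/(2*(2*k - 1)).
Take A(k)=1/2, B(k)=1, C(k)=k - 1/2.
Set up (1/2)·f(k+1) − (1)·f(k) − (k - 1/2) = 0.
deg f ≤ 1 (via 0,0,1).
Solving with deg f ≤ 1: f(k) = -2*k - 1.
Get s_k = R·t_k = (2*k + 1)/2**k with R(k) = B(k−1)f(k)/C(k) = -2*(2*k + 1)/(2*k - 1).
Verify: (1 - 2*k)/(2*2**k) matches t_k.
Sum = s_(10) − s_(0); s_(10) = 21/1024, s_(0) = 1 ⇒ -1003/1024.

Σ = -1003/1024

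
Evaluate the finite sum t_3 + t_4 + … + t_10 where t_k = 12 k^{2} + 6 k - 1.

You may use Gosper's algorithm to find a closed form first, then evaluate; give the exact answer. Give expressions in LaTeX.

Σ = 4864

Compute t_(k+1)/t_k: get (12*k**2 + 30*k + 17)/(12*k**2 + 6*k - 1).
So A=1 and B=1, with C=k**2 + k/2 - 1/12.
Need (1)·f(k+1) − (1)·f(k) = k**2 + k/2 - 1/12.
deg f ≤ 3 (via 0,0,2).
Solve for f: f(k) = k*(4*k**2 - 3*k - 2)/12 (degree 3 ≤ 3).
Then R = B(k−1)f/C = k*(4*k**2 - 3*k - 2)/(12*k**2 + 6*k - 1), so s_k = R(k)·t_k = k*(4*k**2 - 3*k - 2).
s_(k+1) − s_k = 12*k**2 + 6*k - 1 = t_k.
Telescoping: Σ = s_(11) − s_(3) = 4939 − (75) = 4864.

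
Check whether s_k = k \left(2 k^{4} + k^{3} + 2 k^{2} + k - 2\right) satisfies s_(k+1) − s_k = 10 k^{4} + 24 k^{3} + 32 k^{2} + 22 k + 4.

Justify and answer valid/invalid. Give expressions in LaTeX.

s_(k+1) = (k + 1)*(k + 2*(k + 1)**4 + (k + 1)**3 + 2*(k + 1)**2 - 1)
s_(k+1) − s_k = 10*k**4 + 24*k**3 + 32*k**2 + 22*k + 4
(s_(k+1) − s_k) − t_k = 0

valid (s_(k+1) − s_k reduces to t_k)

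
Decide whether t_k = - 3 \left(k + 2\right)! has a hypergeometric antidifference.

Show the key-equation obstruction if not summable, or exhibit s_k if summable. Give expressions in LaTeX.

No — negative degree bound, so no certificate f.

Compute t_(k+1)/t_k: get k + 3.
A = k + 3, B = 1, C = 1.
f must satisfy (k + 3)·f(k+1) − (1)·f(k) = 1.
From deg A=1, deg B=0, deg C=0: d=-1.
d = -1 < 0 ⇒ no nonzero polynomial f; not summable.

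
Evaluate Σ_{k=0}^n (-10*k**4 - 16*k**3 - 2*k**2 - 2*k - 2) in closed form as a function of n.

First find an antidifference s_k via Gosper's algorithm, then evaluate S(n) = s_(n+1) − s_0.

Ratio r(k) = (5*k**4 + 28*k**3 + 55*k**2 + 47*k + 16)/(5*k**4 + 8*k**3 + k**2 + k + 1).
So A=1 and B=1, with C=k**4 + 8*k**3/5 + k**2/5 + k/5 + 1/5.
Need (1)·f(k+1) − (1)·f(k) = k**4 + 8*k**3/5 + k**2/5 + k/5 + 1/5.
d = 5 from the (0,0,4) case.
Solving with deg f ≤ 5: f(k) = k*(2*k**4 - k**3 - 4*k**2 + 4*k + 1)/10.
Then R = B(k−1)f/C = k*(2*k**4 - k**3 - 4*k**2 + 4*k + 1)/(2*(5*k**4 + 8*k**3 + k**2 + k + 1)), so s_k = R(k)·t_k = k*(-2*k**4 + k**3 + 4*k**2 - 4*k - 1).
Verify: -10*k**4 - 16*k**3 - 2*k**2 - 2*k - 2 matches t_k.
Evaluate: s_(n+1) = -2*n**5 - 9*n**4 - 12*n**3 - 6*n**2 - 3*n - 2; subtract s_(0) = 0 ⇒ S(n) = -2*n**5 - 9*n**4 - 12*n**3 - 6*n**2 - 3*n - 2.

S(n) = -2*n**5 - 9*n**4 - 12*n**3 - 6*n**2 - 3*n - 2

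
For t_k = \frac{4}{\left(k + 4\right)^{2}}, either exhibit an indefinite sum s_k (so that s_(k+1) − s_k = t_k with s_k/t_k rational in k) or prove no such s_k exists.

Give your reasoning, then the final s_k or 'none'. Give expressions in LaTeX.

Compute t_(k+1)/t_k: get (k + 4)**2/(k + 5)**2.
Normal form (A,B,C) = (k**2 + 8*k + 16, k**2 + 10*k + 25, 1).
f must satisfy (k**2 + 8*k + 16)·f(k+1) − (k**2 + 8*k + 16)·f(k) = 1.
Degrees (2,2,0) ⇒ d ≤ 0.
Generic f = c0 gives residual -1; -1 = 0 cannot hold, so t_k is not Gosper-summable.

none — t_k is not Gosper-summable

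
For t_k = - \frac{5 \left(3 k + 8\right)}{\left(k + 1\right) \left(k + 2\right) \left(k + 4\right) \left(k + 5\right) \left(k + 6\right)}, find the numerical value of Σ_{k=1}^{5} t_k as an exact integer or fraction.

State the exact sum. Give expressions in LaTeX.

Ratio r(k) = (k + 1)*(k + 4)*(3*k + 11)/((k + 3)*(k + 7)*(3*k + 8)).
Gosper form: A/B · C(k+1)/C(k) with A=k + 1, B=k + 7, C=k**2 + 17*k/3 + 8.
Need (k + 1)·f(k+1) − (k + 6)·f(k) = k**2 + 17*k/3 + 8.
deg f ≤ 5 (via 1,1,2).
Solving with deg f ≤ 5: f(k) = k*(k + 2)*(k + 3)*(k**2 + 10*k + 29)/60.
So s_k = (B(k−1)f/C)·t_k = (k*(k + 2)*(k + 6)*(k**2 + 10*k + 29)/(20*(3*k + 8)))·t_k = k*(-k**2 - 10*k - 29)/(4*(k**3 + 10*k**2 + 29*k + 20)).
s_(k+1) − s_k = 5*(-3*k - 8)/(k**5 + 18*k**4 + 121*k**3 + 372*k**2 + 508*k + 240) = t_k.
Σ_(k=1)^(5) t_k = s_(6) − s_(1) = -75/308 − (-1/6) = -71/924.

Σ = -71/924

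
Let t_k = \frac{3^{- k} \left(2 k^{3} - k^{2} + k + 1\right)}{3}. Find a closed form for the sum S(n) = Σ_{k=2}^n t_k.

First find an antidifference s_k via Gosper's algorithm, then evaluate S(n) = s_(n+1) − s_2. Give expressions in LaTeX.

r(k) = (k + 2*(k + 1)**3 - (k + 1)**2 + 2)/(3*(2*k**3 - k**2 + k + 1)) after simplifying.
Normal form (A,B,C) = (1/3, 1, k**3 - k**2/2 + k/2 + 1/2).
Key eq: (1/3)·f(k+1) = (1)·f(k) + (k**3 - k**2/2 + k/2 + 1/2).
Degrees (0,0,3) ⇒ d ≤ 3.
Match coefficients ⇒ f(k) = -3*(k + 1)*(k**2 + 3)/2.
Get s_k = R·t_k = (-k**3 - k**2 - 3*k - 3)/3**k with R(k) = B(k−1)f(k)/C(k) = -3*(k + 1)*(k**2 + 3)/((2*k + 1)*(k**2 - k + 1)).
s_(k+1) − s_k = (2*k**3 - k**2 + k + 1)/(3*3**k) = t_k.
s_(n+1) = 3**(-n - 1)*(-n**3 - 4*n**2 - 8*n - 8) and s_(2) = -7/3, so S(n) = 3**(-n - 1)*(7*3**n - n**3 - 4*n**2 - 8*n - 8).

S(n) = 3^{- n - 1} \left(7 \cdot 3^{n} - n^{3} - 4 n^{2} - 8 n - 8\right)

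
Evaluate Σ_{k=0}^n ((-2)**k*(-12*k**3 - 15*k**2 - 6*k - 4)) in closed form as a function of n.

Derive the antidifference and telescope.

S(n) = -8*(-2)**n*n**3 - 18*(-2)**n*n**2 - 8*(-2)**n*n - 2*(-2)**n - 2

r(k) = 2*(-12*k**3 - 51*k**2 - 72*k - 37)/(12*k**3 + 15*k**2 + 6*k + 4) after simplifying.
Take A(k)=-2, B(k)=1, C(k)=k**3 + 5*k**2/4 + k/2 + 1/3.
Need (-2)·f(k+1) − (1)·f(k) = k**3 + 5*k**2/4 + k/2 + 1/3.
d = 3 from the (0,0,3) case.
Solve for f: f(k) = -(4*k**3 - 3*k**2 - 2*k + 2)/12 (degree 3 ≤ 3).
Get s_k = R·t_k = (-2)**k*(4*k**3 - 3*k**2 - 2*k + 2) with R(k) = B(k−1)f(k)/C(k) = -(4*k**3 - 3*k**2 - 2*k + 2)/(12*k**3 + 15*k**2 + 6*k + 4).
s_(k+1) − s_k = (-2)**k*(-12*k**3 - 15*k**2 - 6*k - 4) = t_k.
Σ_(k=0)^n t_k = s_(n+1) − s_(0) = ((-2)**(n + 1)*(4*n**3 + 9*n**2 + 4*n + 1)) − (2), i.e. -8*(-2)**n*n**3 - 18*(-2)**n*n**2 - 8*(-2)**n*n - 2*(-2)**n - 2.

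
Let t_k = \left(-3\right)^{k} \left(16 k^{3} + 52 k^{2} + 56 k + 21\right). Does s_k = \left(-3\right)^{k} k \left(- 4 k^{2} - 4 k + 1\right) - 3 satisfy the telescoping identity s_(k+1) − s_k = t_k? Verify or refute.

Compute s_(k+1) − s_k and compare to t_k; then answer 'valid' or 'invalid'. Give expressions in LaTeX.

Valid — Δs_k = t_k.

s_(k+1) = 3*(-3)**k*(k + 1)*(4*k + 4*(k + 1)**2 + 3) - 3
s_(k+1) − s_k = (-3)**k*(16*k**3 + 52*k**2 + 56*k + 21)
(s_(k+1) − s_k) − t_k = 0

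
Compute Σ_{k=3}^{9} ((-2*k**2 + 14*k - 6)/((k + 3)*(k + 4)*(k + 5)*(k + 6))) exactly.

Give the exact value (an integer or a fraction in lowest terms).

t_(k+1)/t_k = (k**3 - 2*k**2 - 18*k - 9)/(k**3 - 46*k + 21).
Gosper form: A/B · C(k+1)/C(k) with A=k + 3, B=k + 7, C=k**2 - 7*k + 3.
Solve (k + 3)·f(k+1) − (k + 6)·f(k) = k**2 - 7*k + 3.
From deg A=1, deg B=1, deg C=2: d=3.
Solve for f: f(k) = k*(k**2 - 18*k + 47)/30 (degree 3 ≤ 3).
Certificate R = B(k−1)f/C = k*(k + 6)*(k**2 - 18*k + 47)/(30*(k**2 - 7*k + 3)) gives s_k = -k*(k**2 - 18*k + 47)/(15*(k + 3)*(k + 4)*(k + 5)).
Check: Δs_k = 2*(-k**2 + 7*k - 3)/(k**4 + 18*k**3 + 119*k**2 + 342*k + 360). ✓
Telescoping: Σ = s_(10) − s_(3) = 11/1365 − (-1/840) = 101/10920.

Σ = 101/10920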